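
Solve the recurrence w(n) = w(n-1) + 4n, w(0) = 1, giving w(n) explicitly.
Recurrence: w(n) = w(n-1) + 4n, initial: w(0) = 1.
Telescoping: w(n) = w(0) + 4·Σᵢ₌₁ⁿ i = 1 + 4·n(n+1)/2.

w(n) = 4·n(n+1)/2 + 1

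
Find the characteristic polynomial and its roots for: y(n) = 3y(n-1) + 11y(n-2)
Substitute y(n) = rⁿ and divide through by rⁿ⁻²: r² - 3r - 11 = 0
Discriminant: 3² + 4·11 = 53, not a perfect square, so by the quadratic formula r = (3 ± √53)/2.
General solution: y(n) = A·r₁ⁿ + B·r₂ⁿ where r₁,r₂ = (3 ± √53)/2

Characteristic: r² - 3r - 11 = 0, Roots: r = (3 ± √53)/2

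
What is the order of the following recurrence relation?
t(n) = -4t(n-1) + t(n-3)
The order is the largest lag k for which t(n-k) appears. Here the deepest term is t(n-3), so the order is 3.

Order 3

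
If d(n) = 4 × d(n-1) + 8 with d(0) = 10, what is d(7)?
Computing step by step:
d(0) = 10
d(1) = 4 × 10 + 8 = 48
d(2) = 4 × 48 + 8 = 200
d(3) = 4 × 200 + 8 = 808
d(4) = 4 × 808 + 8 = 3240
d(5) = 4 × 3240 + 8 = 12968
d(6) = 4 × 12968 + 8 = 51880
d(7) = 4 × 51880 + 8 = 207528

207528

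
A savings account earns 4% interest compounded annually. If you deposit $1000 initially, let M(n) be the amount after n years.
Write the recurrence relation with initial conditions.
Each year the balance grows by 4%, i.e. is multiplied by 1 + 4/100 = 1.04, so M(n) = 1.04 × M(n-1). The initial deposit gives M(0) = 1000.
Unrolling gives the closed form M(n) = 1000 × (1.04)ⁿ.

M(n) = 1.04 × M(n-1), M(0) = 1000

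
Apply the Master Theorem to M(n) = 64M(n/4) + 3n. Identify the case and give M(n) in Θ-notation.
Master Theorem template: M(n) = a·M(n/b) + f(n).
Here: a=64, b=4, f(n)=3n
Compute log_b(a) = log_4(64) = 3.
f(n) = 3n = O(n^(3-ε)) with ε = 2. Case 1: M(n) = Θ(n^log_b(a)) = Θ(n^3).

Case 1: M(n) = Θ(n^3)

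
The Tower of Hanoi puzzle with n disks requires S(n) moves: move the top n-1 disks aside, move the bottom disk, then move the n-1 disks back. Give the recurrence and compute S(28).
Moving n disks = move the top n-1 disks aside (S(n-1) moves) + move the largest disk (1 move) + move the n-1 disks back on top (S(n-1) moves), so S(n) = 2S(n-1) + 1, with S(1) = 1 (a single disk takes one move).
First terms: 1, 3, 7, 15, 31, 63, … — each is one less than a power of 2. Indeed S(n) + 1 = 2(S(n-1) + 1) with S(1) + 1 = 2, so S(n) + 1 = 2ⁿ and S(n) = 2ⁿ - 1.
Hence S(28) = 2^28 - 1 = 268435456 - 1 = 268435455.

S(n) = 2S(n-1) + 1, S(1) = 1; S(28) = 268435455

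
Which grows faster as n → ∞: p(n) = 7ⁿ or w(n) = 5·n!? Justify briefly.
Comparing growth rates:
Growth-rate hierarchy: log n ≺ any polynomial ≺ any exponential cⁿ (c>1) ≺ n! ≺ nⁿ.
factorial dominates exponential base 7 asymptotically.

w(n) grows faster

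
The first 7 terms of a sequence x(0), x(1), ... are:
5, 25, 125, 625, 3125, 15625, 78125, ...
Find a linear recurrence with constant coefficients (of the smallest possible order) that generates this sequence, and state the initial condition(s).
Look for the lowest-order linear relation among consecutive terms.
Observation: each term is 5× the previous.
Check at n=2: 5·25 = 125. ✓

x(n) = 5 × x(n-1), x(0) = 5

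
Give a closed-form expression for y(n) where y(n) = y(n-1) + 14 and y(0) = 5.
Recurrence: y(n) = y(n-1) + 14, initial: y(0) = 5.
Each step adds 14, so y(n) = y(0) + 14n = 14n + 5.

y(n) = 14n + 5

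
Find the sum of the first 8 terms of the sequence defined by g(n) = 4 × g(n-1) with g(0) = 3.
Computing the sequence terms: 3, 12, 48, 192, 768, 3072, 12288, 49152
Adding these values together:

65535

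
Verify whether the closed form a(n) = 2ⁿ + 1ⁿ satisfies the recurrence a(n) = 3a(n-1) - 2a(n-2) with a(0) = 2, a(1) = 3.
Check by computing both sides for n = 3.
From the recurrence with a(0) = 2, a(1) = 3:
  a(0) = 2, a(1) = 3, a(2) = 5, a(3) = 9
  so the recurrence gives a(3) = 9.
From the proposed closed form a(n) = 2ⁿ + 1ⁿ:
  a(3) = 9.
Both sides give 9 at n = 3, and the initial condition(s) match, so the closed form is consistent.

Yes, the closed form is correct.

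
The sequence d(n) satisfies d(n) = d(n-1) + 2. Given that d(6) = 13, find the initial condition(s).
d(6) = d(0) + 6·2, so d(0) = 13 - 12 = 1.

d(0) = 1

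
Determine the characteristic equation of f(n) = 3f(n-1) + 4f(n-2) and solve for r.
Substitute f(n) = rⁿ and divide through by rⁿ⁻²: r² - 3r - 4 = 0
Factor: (r - 4)(r + 1) = 0, so r = 4, -1.
General solution: f(n) = A·4ⁿ + B·(-1)ⁿ

Characteristic: r² - 3r - 4 = 0, Roots: r = 4, -1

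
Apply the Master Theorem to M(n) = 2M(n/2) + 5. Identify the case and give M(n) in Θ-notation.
Master Theorem template: M(n) = a·M(n/b) + f(n).
Here: a=2, b=2, f(n)=5
Compute log_b(a) = log_2(2) = 1.
f(n) = 5 = O(n^(1-ε)) with ε = 1. Case 1: M(n) = Θ(n^log_b(a)) = Θ(n).

Case 1: M(n) = Θ(n)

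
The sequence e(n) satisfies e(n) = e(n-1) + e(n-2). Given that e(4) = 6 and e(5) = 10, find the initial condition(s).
Work backwards using e(k) = e(k+2) - e(k+1):
e(3) = e(5) - e(4) = 10 - 6 = 4
e(2) = e(4) - e(3) = 6 - 4 = 2
e(1) = e(3) - e(2) = 4 - 2 = 2
e(0) = e(2) - e(1) = 2 - 2 = 0

e(0) = 0, e(1) = 2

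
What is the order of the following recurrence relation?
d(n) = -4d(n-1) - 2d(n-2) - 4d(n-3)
The order is the largest lag k for which d(n-k) appears. Here the deepest term is d(n-3), so the order is 3.

Order 3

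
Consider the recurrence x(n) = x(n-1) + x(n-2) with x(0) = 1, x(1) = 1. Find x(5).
Computing the sequence terms:
1, 1, 2, 3, 5, 8

8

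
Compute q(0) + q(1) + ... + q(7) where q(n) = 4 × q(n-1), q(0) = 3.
Computing the sequence terms: 3, 12, 48, 192, 768, 3072, 12288, 49152
Adding these values together:

65535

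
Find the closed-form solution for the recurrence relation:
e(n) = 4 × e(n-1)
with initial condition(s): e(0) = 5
Recurrence: e(n) = 4 × e(n-1), initial: e(0) = 5.
Each term is 4 times the previous, so this is geometric with ratio 4. After n steps: e(n) = e(0)·4ⁿ = 5·4ⁿ.

e(n) = 5·4ⁿ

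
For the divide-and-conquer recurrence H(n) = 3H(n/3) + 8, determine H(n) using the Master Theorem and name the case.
Master Theorem template: H(n) = a·H(n/b) + f(n).
Here: a=3, b=3, f(n)=8
Compute log_b(a) = log_3(3) = 1.
f(n) = 8 = O(n^(1-ε)) with ε = 1. Case 1: H(n) = Θ(n^log_b(a)) = Θ(n).

Case 1: H(n) = Θ(n)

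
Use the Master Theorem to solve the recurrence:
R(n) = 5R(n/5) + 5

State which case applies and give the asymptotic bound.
Master Theorem template: R(n) = a·R(n/b) + f(n).
Here: a=5, b=5, f(n)=5
Compute log_b(a) = log_5(5) = 1.
f(n) = 5 = O(n^(1-ε)) with ε = 1. Case 1: R(n) = Θ(n^log_b(a)) = Θ(n).

Case 1: R(n) = Θ(n)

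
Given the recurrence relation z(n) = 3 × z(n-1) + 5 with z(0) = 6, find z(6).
Computing step by step:
z(0) = 6
z(1) = 3 × 6 + 5 = 23
z(2) = 3 × 23 + 5 = 74
z(3) = 3 × 74 + 5 = 227
z(4) = 3 × 227 + 5 = 686
z(5) = 3 × 686 + 5 = 2063
z(6) = 3 × 2063 + 5 = 6194

6194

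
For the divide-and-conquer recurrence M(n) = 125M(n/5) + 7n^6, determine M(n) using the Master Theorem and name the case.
Master Theorem template: M(n) = a·M(n/b) + f(n).
Here: a=125, b=5, f(n)=7n^6
Compute log_b(a) = log_5(125) = 3.
f(n) = 7n^6 = Ω(n^(3+ε)) with ε = 3, and the regularity condition holds (a·f(n/b) = (a/b^6)·f(n) with a/b^6 = 5^-3 < 1). Case 3: M(n) = Θ(f(n)) = Θ(n^6).

Case 3: M(n) = Θ(n^6)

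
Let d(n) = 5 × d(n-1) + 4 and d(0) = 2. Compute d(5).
Computing step by step:
d(0) = 2
d(1) = 5 × 2 + 4 = 14
d(2) = 5 × 14 + 4 = 74
d(3) = 5 × 74 + 4 = 374
d(4) = 5 × 374 + 4 = 1874
d(5) = 5 × 1874 + 4 = 9374

9374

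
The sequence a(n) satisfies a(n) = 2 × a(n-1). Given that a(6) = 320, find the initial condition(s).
In general a(n) = 2ⁿ · a(0). At n = 6: a(0) = a(6) / 2^6 = 320 / 64 = 5.

a(0) = 5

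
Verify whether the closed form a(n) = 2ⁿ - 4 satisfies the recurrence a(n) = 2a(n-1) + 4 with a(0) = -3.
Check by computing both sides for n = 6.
From the recurrence with a(0) = -3:
  a(0) = -3, a(1) = -2, a(2) = 0, a(3) = 4, a(4) = 12, a(5) = 28, a(6) = 60
  so the recurrence gives a(6) = 60.
From the proposed closed form a(n) = 2ⁿ - 4:
  a(6) = 60.
Both sides give 60 at n = 6, and the initial condition(s) match, so the closed form is consistent.

Yes, the closed form is correct.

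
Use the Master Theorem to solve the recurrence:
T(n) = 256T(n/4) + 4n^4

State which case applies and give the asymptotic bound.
Master Theorem template: T(n) = a·T(n/b) + f(n).
Here: a=256, b=4, f(n)=4n^4
Compute log_b(a) = log_4(256) = 4.
f(n) = 4n^4 = Θ(n^4). Case 2: T(n) = Θ(n^4 log n).

Case 2: T(n) = Θ(n^4 log n)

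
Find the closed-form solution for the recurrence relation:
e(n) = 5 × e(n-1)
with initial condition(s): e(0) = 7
Recurrence: e(n) = 5 × e(n-1), initial: e(0) = 7.
Each term is 5 times the previous, so this is geometric with ratio 5. After n steps: e(n) = e(0)·5ⁿ = 7·5ⁿ.

e(n) = 7·5ⁿ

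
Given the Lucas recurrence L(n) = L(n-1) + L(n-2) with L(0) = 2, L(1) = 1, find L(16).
Computing the sequence terms:
2, 1, 3, 4, 7, 11, 18, 29, 47, 76, 123, 199, 322, 521, 843, 1364, 2207

2207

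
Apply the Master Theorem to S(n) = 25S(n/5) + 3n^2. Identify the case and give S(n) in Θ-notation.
Master Theorem template: S(n) = a·S(n/b) + f(n).
Here: a=25, b=5, f(n)=3n^2
Compute log_b(a) = log_5(25) = 2.
f(n) = 3n^2 = Θ(n^2). Case 2: S(n) = Θ(n^2 log n).

Case 2: S(n) = Θ(n^2 log n)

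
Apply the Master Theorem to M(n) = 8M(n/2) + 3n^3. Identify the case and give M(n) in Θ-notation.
Master Theorem template: M(n) = a·M(n/b) + f(n).
Here: a=8, b=2, f(n)=3n^3
Compute log_b(a) = log_2(8) = 3.
f(n) = 3n^3 = Θ(n^3). Case 2: M(n) = Θ(n^3 log n).

Case 2: M(n) = Θ(n^3 log n)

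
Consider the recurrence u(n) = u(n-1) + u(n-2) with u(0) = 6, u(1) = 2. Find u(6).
Computing the sequence terms:
6, 2, 8, 10, 18, 28, 46

46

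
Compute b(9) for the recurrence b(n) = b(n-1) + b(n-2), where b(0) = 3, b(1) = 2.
Computing the sequence terms:
3, 2, 5, 7, 12, 19, 31, 50, 81, 131

131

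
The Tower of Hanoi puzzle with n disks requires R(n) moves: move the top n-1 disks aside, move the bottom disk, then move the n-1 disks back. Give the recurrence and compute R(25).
Moving n disks = move the top n-1 disks aside (R(n-1) moves) + move the largest disk (1 move) + move the n-1 disks back on top (R(n-1) moves), so R(n) = 2R(n-1) + 1, with R(1) = 1 (a single disk takes one move).
First terms: 1, 3, 7, 15, 31, 63, … — each is one less than a power of 2. Indeed R(n) + 1 = 2(R(n-1) + 1) with R(1) + 1 = 2, so R(n) + 1 = 2ⁿ and R(n) = 2ⁿ - 1.
Hence R(25) = 2^25 - 1 = 33554432 - 1 = 33554431.

R(n) = 2R(n-1) + 1, R(1) = 1; R(25) = 33554431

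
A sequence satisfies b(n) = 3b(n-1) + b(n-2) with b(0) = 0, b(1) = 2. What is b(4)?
Computing the sequence terms:
0, 2, 6, 20, 66

66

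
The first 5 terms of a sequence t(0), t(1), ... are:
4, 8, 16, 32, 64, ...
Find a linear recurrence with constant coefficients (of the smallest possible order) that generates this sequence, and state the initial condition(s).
Look for the lowest-order linear relation among consecutive terms.
Observation: each term is 2× the previous.
Check at n=2: 2·8 = 16. ✓

t(n) = 2 × t(n-1), t(0) = 4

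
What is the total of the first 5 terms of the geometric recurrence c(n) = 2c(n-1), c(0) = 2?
Computing the sequence terms: 2, 4, 8, 16, 32
Adding these values together:

62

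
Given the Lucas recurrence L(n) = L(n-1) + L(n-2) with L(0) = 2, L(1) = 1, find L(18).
Computing the sequence terms:
2, 1, 3, 4, 7, 11, 18, 29, 47, 76, 123, 199, 322, 521, 843, 1364, 2207, 3571, 5778

5778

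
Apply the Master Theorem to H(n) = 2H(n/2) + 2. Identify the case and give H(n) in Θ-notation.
Master Theorem template: H(n) = a·H(n/b) + f(n).
Here: a=2, b=2, f(n)=2
Compute log_b(a) = log_2(2) = 1.
f(n) = 2 = O(n^(1-ε)) with ε = 1. Case 1: H(n) = Θ(n^log_b(a)) = Θ(n).

Case 1: H(n) = Θ(n)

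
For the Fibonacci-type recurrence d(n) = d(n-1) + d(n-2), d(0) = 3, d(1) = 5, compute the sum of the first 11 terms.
Computing the sequence terms: 3, 5, 8, 13, 21, 34, 55, 89, 144, 233, 377
Adding these values together:

982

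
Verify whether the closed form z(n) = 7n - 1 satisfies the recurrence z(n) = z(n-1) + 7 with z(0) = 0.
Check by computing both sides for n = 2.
From the recurrence with z(0) = 0:
  z(0) = 0, z(1) = 7, z(2) = 14
  so the recurrence gives z(2) = 14.
From the proposed closed form z(n) = 7n - 1:
  z(2) = 13.
The recurrence gives 14 but the closed form gives 13, so the closed form does not satisfy the recurrence.

No, the closed form is incorrect.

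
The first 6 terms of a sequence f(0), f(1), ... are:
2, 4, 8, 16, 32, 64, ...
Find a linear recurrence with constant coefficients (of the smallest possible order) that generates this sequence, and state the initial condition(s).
Look for the lowest-order linear relation among consecutive terms.
Observation: each term is 2× the previous.
Check at n=2: 2·4 = 8. ✓

f(n) = 2 × f(n-1), f(0) = 2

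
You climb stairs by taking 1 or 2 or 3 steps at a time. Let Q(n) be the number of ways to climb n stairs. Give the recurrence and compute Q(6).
Condition on the size of the last step (1 to 3): before it there were n-1, …, n-3 stairs climbed, and these cases are disjoint, so Q(n) = Q(n-1) + Q(n-2) + Q(n-3) (order-3 linear recurrence).
Initial conditions by direct count (compositions of i into parts ≤ 3): Q(1) = 1; Q(2) = 2; Q(3) = 4.
Iterating the recurrence: Q(4) = 7, Q(5) = 13, Q(6) = 24.

Q(n) = Q(n-1) + Q(n-2) + Q(n-3), Q(1) = 1, Q(2) = 2, Q(3) = 4; Q(6) = 24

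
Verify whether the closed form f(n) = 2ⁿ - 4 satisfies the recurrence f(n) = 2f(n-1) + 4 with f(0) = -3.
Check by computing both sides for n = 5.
From the recurrence with f(0) = -3:
  f(0) = -3, f(1) = -2, f(2) = 0, f(3) = 4, f(4) = 12, f(5) = 28
  so the recurrence gives f(5) = 28.
From the proposed closed form f(n) = 2ⁿ - 4:
  f(5) = 28.
Both sides give 28 at n = 5, and the initial condition(s) match, so the closed form is consistent.

Yes, the closed form is correct.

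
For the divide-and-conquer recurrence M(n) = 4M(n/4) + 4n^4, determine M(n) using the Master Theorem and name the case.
Master Theorem template: M(n) = a·M(n/b) + f(n).
Here: a=4, b=4, f(n)=4n^4
Compute log_b(a) = log_4(4) = 1.
f(n) = 4n^4 = Ω(n^(1+ε)) with ε = 3, and the regularity condition holds (a·f(n/b) = (a/b^4)·f(n) with a/b^4 = 4^-3 < 1). Case 3: M(n) = Θ(f(n)) = Θ(n^4).

Case 3: M(n) = Θ(n^4)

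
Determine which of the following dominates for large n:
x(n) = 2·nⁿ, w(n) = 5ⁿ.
Comparing growth rates:
Growth-rate hierarchy: log n ≺ any polynomial ≺ any exponential cⁿ (c>1) ≺ n! ≺ nⁿ.
super-exponential nⁿ dominates exponential base 5 asymptotically.

x(n) grows faster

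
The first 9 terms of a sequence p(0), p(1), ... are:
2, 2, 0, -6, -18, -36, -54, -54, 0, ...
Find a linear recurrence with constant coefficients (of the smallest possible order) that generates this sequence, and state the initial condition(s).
Look for the lowest-order linear relation among consecutive terms.
Observation: p(n) - 3·p(n-1) - (-3)·p(n-2) = 0 holds for the shown terms, and no order-1 relation p(n) = α·p(n-1) + β fits.
Check at n=3: 3·0 + (-3)·2 = -6. ✓

p(n) = 3p(n-1) - 3p(n-2), p(0) = 2, p(1) = 2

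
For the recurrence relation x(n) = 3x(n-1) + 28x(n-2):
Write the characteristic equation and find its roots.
Substitute x(n) = rⁿ and divide through by rⁿ⁻²: r² - 3r - 28 = 0
Factor: (r - 7)(r + 4) = 0, so r = 7, -4.
General solution: x(n) = A·7ⁿ + B·(-4)ⁿ

Characteristic: r² - 3r - 28 = 0, Roots: r = 7, -4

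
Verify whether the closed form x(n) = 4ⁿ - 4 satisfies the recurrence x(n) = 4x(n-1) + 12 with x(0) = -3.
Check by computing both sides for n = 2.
From the recurrence with x(0) = -3:
  x(0) = -3, x(1) = 0, x(2) = 12
  so the recurrence gives x(2) = 12.
From the proposed closed form x(n) = 4ⁿ - 4:
  x(2) = 12.
Both sides give 12 at n = 2, and the initial condition(s) match, so the closed form is consistent.

Yes, the closed form is correct.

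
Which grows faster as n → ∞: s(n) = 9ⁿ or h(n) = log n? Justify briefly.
Comparing growth rates:
Growth-rate hierarchy: log n ≺ any polynomial ≺ any exponential cⁿ (c>1) ≺ n! ≺ nⁿ.
exponential base 9 dominates logarithmic asymptotically.

s(n) grows faster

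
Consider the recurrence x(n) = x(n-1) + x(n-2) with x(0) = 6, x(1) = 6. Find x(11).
Computing the sequence terms:
6, 6, 12, 18, 30, 48, 78, 126, 204, 330, 534, 864

864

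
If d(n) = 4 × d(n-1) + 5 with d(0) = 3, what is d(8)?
Computing step by step:
d(0) = 3
d(1) = 4 × 3 + 5 = 17
d(2) = 4 × 17 + 5 = 73
d(3) = 4 × 73 + 5 = 297
d(4) = 4 × 297 + 5 = 1193
d(5) = 4 × 1193 + 5 = 4777
d(6) = 4 × 4777 + 5 = 19113
d(7) = 4 × 19113 + 5 = 76457
d(8) = 4 × 76457 + 5 = 305833

305833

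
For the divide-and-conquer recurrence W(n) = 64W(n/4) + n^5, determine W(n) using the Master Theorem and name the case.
Master Theorem template: W(n) = a·W(n/b) + f(n).
Here: a=64, b=4, f(n)=n^5
Compute log_b(a) = log_4(64) = 3.
f(n) = n^5 = Ω(n^(3+ε)) with ε = 2, and the regularity condition holds (a·f(n/b) = (a/b^5)·f(n) with a/b^5 = 4^-2 < 1). Case 3: W(n) = Θ(f(n)) = Θ(n^5).

Case 3: W(n) = Θ(n^5)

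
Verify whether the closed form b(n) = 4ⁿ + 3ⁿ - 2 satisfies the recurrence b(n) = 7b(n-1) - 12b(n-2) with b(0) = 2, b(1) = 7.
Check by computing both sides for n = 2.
From the recurrence with b(0) = 2, b(1) = 7:
  b(0) = 2, b(1) = 7, b(2) = 25
  so the recurrence gives b(2) = 25.
From the proposed closed form b(n) = 4ⁿ + 3ⁿ - 2:
  b(2) = 23.
The recurrence gives 25 but the closed form gives 23, so the closed form does not satisfy the recurrence.

No, the closed form is incorrect.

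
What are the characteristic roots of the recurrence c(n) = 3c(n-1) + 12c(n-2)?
Substitute c(n) = rⁿ and divide through by rⁿ⁻²: r² - 3r - 12 = 0
Discriminant: 3² + 4·12 = 57, not a perfect square, so by the quadratic formula r = (3 ± √57)/2.
General solution: c(n) = A·r₁ⁿ + B·r₂ⁿ where r₁,r₂ = (3 ± √57)/2

Characteristic: r² - 3r - 12 = 0, Roots: r = (3 ± √57)/2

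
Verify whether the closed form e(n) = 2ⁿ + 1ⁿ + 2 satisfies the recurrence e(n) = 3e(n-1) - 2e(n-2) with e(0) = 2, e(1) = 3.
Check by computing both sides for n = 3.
From the recurrence with e(0) = 2, e(1) = 3:
  e(0) = 2, e(1) = 3, e(2) = 5, e(3) = 9
  so the recurrence gives e(3) = 9.
From the proposed closed form e(n) = 2ⁿ + 1ⁿ + 2:
  e(3) = 11.
The recurrence gives 9 but the closed form gives 11, so the closed form does not satisfy the recurrence.

No, the closed form is incorrect.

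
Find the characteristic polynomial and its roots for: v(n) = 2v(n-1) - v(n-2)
Substitute v(n) = rⁿ and divide through by rⁿ⁻²: r² - 2r + 1 = 0
Factor: (r - 1)² = 0, so r = 1 (double root).
General solution: v(n) = (A + Bn)·1ⁿ

Characteristic: r² - 2r + 1 = 0, Roots: r = 1 (double root)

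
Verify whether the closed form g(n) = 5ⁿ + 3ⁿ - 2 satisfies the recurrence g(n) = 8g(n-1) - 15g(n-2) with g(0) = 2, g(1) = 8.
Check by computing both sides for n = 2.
From the recurrence with g(0) = 2, g(1) = 8:
  g(0) = 2, g(1) = 8, g(2) = 34
  so the recurrence gives g(2) = 34.
From the proposed closed form g(n) = 5ⁿ + 3ⁿ - 2:
  g(2) = 32.
The recurrence gives 34 but the closed form gives 32, so the closed form does not satisfy the recurrence.

No, the closed form is incorrect.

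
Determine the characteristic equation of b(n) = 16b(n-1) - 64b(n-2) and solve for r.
Substitute b(n) = rⁿ and divide through by rⁿ⁻²: r² - 16r + 64 = 0
Factor: (r - 8)² = 0, so r = 8 (double root).
General solution: b(n) = (A + Bn)·8ⁿ

Characteristic: r² - 16r + 64 = 0, Roots: r = 8 (double root)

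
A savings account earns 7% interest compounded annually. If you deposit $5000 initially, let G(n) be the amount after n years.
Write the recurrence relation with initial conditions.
Each year the balance grows by 7%, i.e. is multiplied by 1 + 7/100 = 1.07, so G(n) = 1.07 × G(n-1). The initial deposit gives G(0) = 5000.
Unrolling gives the closed form G(n) = 5000 × (1.07)ⁿ.

G(n) = 1.07 × G(n-1), G(0) = 5000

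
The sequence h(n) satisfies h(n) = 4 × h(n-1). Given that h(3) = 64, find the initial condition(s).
In general h(n) = 4ⁿ · h(0). At n = 3: h(0) = h(3) / 4^3 = 64 / 64 = 1.

h(0) = 1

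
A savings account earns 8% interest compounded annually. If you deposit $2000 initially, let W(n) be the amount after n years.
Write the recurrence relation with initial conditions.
Each year the balance grows by 8%, i.e. is multiplied by 1 + 8/100 = 1.08, so W(n) = 1.08 × W(n-1). The initial deposit gives W(0) = 2000.
Unrolling gives the closed form W(n) = 2000 × (1.08)ⁿ.

W(n) = 1.08 × W(n-1), W(0) = 2000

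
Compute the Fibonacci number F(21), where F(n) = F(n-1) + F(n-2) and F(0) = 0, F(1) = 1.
Computing the sequence terms:
0, 1, 1, 2, 3, 5, 8, 13, 21, 34, 55, 89, 144, 233, 377, 610, 987, 1597, 2584, 4181, 6765, 10946

10946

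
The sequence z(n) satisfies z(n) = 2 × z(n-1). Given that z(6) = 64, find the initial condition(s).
In general z(n) = 2ⁿ · z(0). At n = 6: z(0) = z(6) / 2^6 = 64 / 64 = 1.

z(0) = 1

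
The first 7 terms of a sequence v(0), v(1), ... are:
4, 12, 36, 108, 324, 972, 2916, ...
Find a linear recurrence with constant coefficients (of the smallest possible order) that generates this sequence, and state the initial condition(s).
Look for the lowest-order linear relation among consecutive terms.
Observation: each term is 3× the previous.
Check at n=2: 3·12 = 36. ✓

v(n) = 3 × v(n-1), v(0) = 4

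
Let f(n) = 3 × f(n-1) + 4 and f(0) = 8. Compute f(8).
Computing step by step:
f(0) = 8
f(1) = 3 × 8 + 4 = 28
f(2) = 3 × 28 + 4 = 88
f(3) = 3 × 88 + 4 = 268
f(4) = 3 × 268 + 4 = 808
f(5) = 3 × 808 + 4 = 2428
f(6) = 3 × 2428 + 4 = 7288
f(7) = 3 × 7288 + 4 = 21868
f(8) = 3 × 21868 + 4 = 65608

65608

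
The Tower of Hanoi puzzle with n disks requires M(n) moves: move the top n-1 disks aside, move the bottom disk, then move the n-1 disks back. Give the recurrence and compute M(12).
Moving n disks = move the top n-1 disks aside (M(n-1) moves) + move the largest disk (1 move) + move the n-1 disks back on top (M(n-1) moves), so M(n) = 2M(n-1) + 1, with M(1) = 1 (a single disk takes one move).
First terms: 1, 3, 7, 15, 31, 63, … — each is one less than a power of 2. Indeed M(n) + 1 = 2(M(n-1) + 1) with M(1) + 1 = 2, so M(n) + 1 = 2ⁿ and M(n) = 2ⁿ - 1.
Hence M(12) = 2^12 - 1 = 4096 - 1 = 4095.

M(n) = 2M(n-1) + 1, M(1) = 1; M(12) = 4095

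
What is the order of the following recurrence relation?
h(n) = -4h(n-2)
The order is the largest lag k for which h(n-k) appears. Here the deepest term is h(n-2), so the order is 2.

Order 2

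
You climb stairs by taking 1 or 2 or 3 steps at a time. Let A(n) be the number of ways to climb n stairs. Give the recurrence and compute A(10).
Condition on the size of the last step (1 to 3): before it there were n-1, …, n-3 stairs climbed, and these cases are disjoint, so A(n) = A(n-1) + A(n-2) + A(n-3) (order-3 linear recurrence).
Initial conditions by direct count (compositions of i into parts ≤ 3): A(1) = 1; A(2) = 2; A(3) = 4.
Iterating the recurrence: A(4) = 7, A(5) = 13, A(6) = 24, A(7) = 44, A(8) = 81, A(9) = 149, A(10) = 274.

A(n) = A(n-1) + A(n-2) + A(n-3), A(1) = 1, A(2) = 2, A(3) = 4; A(10) = 274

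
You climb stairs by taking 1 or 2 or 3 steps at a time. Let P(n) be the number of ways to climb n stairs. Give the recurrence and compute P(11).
Condition on the size of the last step (1 to 3): before it there were n-1, …, n-3 stairs climbed, and these cases are disjoint, so P(n) = P(n-1) + P(n-2) + P(n-3) (order-3 linear recurrence).
Initial conditions by direct count (compositions of i into parts ≤ 3): P(1) = 1; P(2) = 2; P(3) = 4.
Iterating the recurrence: P(4) = 7, P(5) = 13, P(6) = 24, P(7) = 44, P(8) = 81, P(9) = 149, P(10) = 274, P(11) = 504.

P(n) = P(n-1) + P(n-2) + P(n-3), P(1) = 1, P(2) = 2, P(3) = 4; P(11) = 504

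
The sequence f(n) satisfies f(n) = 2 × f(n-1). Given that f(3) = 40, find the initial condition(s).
In general f(n) = 2ⁿ · f(0). At n = 3: f(0) = f(3) / 2^3 = 40 / 8 = 5.

f(0) = 5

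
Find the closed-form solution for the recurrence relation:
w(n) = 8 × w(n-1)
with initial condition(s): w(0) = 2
Recurrence: w(n) = 8 × w(n-1), initial: w(0) = 2.
Each term is 8 times the previous, so this is geometric with ratio 8. After n steps: w(n) = w(0)·8ⁿ = 2·8ⁿ.

w(n) = 2·8ⁿ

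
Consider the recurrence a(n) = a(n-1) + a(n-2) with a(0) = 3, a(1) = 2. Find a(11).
Computing the sequence terms:
3, 2, 5, 7, 12, 19, 31, 50, 81, 131, 212, 343

343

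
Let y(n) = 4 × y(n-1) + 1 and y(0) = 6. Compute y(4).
Computing step by step:
y(0) = 6
y(1) = 4 × 6 + 1 = 25
y(2) = 4 × 25 + 1 = 101
y(3) = 4 × 101 + 1 = 405
y(4) = 4 × 405 + 1 = 1621

1621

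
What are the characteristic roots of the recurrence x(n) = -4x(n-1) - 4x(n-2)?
Substitute x(n) = rⁿ and divide through by rⁿ⁻²: r² + 4r + 4 = 0
Factor: (r + 2)² = 0, so r = -2 (double root).
General solution: x(n) = (A + Bn)·(-2)ⁿ

Characteristic: r² + 4r + 4 = 0, Roots: r = -2 (double root)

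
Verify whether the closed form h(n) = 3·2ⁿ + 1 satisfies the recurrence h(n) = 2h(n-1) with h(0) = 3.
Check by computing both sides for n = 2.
From the recurrence with h(0) = 3:
  h(0) = 3, h(1) = 6, h(2) = 12
  so the recurrence gives h(2) = 12.
From the proposed closed form h(n) = 3·2ⁿ + 1:
  h(2) = 13.
The recurrence gives 12 but the closed form gives 13, so the closed form does not satisfy the recurrence.

No, the closed form is incorrect.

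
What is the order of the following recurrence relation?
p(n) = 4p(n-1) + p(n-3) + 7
The order is the largest lag k for which p(n-k) appears. Here the deepest term is p(n-3) (the 7 term is non-homogeneous and does not affect the order), so the order is 3.

Order 3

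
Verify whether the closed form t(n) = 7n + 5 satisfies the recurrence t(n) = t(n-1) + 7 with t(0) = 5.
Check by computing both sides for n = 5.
From the recurrence with t(0) = 5:
  t(0) = 5, t(1) = 12, t(2) = 19, t(3) = 26, t(4) = 33, t(5) = 40
  so the recurrence gives t(5) = 40.
From the proposed closed form t(n) = 7n + 5:
  t(5) = 40.
Both sides give 40 at n = 5, and the initial condition(s) match, so the closed form is consistent.

Yes, the closed form is correct.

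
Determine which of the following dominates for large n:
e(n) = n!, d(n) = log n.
Comparing growth rates:
Growth-rate hierarchy: log n ≺ any polynomial ≺ any exponential cⁿ (c>1) ≺ n! ≺ nⁿ.
factorial dominates logarithmic asymptotically.

e(n) grows faster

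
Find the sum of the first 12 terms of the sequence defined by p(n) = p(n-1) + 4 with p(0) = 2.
Computing the sequence terms: 2, 6, 10, 14, 18, 22, 26, 30, 34, 38, 42, 46
Adding these values together:

288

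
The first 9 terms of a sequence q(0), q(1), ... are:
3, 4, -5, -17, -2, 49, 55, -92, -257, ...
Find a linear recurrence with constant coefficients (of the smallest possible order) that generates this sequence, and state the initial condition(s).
Look for the lowest-order linear relation among consecutive terms.
Observation: q(n) - 1·q(n-1) - (-3)·q(n-2) = 0 holds for the shown terms, and no order-1 relation q(n) = α·q(n-1) + β fits.
Check at n=3: 1·-5 + (-3)·4 = -17. ✓

q(n) = q(n-1) - 3q(n-2), q(0) = 3, q(1) = 4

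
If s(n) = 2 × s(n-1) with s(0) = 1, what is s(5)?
Computing step by step:
s(0) = 1
s(1) = 2 × 1 = 2
s(2) = 2 × 2 = 4
s(3) = 2 × 4 = 8
s(4) = 2 × 8 = 16
s(5) = 2 × 16 = 32

32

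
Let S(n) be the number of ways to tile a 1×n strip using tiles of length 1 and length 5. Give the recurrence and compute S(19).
Condition on the last tile: it has length 1 (leaving a 1×(n-1) strip) or length 5 (leaving a 1×(n-5) strip), so S(n) = S(n-1) + S(n-5) (order-5 linear recurrence).
For 0 ≤ i < 5 only unit tiles fit, so S(i) = 1.
Iterating the recurrence: S(5) = 2, S(6) = 3, S(7) = 4, S(8) = 5, S(9) = 6, S(10) = 8, S(11) = 11, S(12) = 15, S(13) = 20, S(14) = 26, S(15) = 34, S(16) = 45, S(17) = 60, S(18) = 80, S(19) = 106.

S(n) = S(n-1) + S(n-5), with S(i) = 1 for 0 ≤ i < 5; S(19) = 106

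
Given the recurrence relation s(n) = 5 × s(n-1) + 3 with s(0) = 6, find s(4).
Computing step by step:
s(0) = 6
s(1) = 5 × 6 + 3 = 33
s(2) = 5 × 33 + 3 = 168
s(3) = 5 × 168 + 3 = 843
s(4) = 5 × 843 + 3 = 4218

4218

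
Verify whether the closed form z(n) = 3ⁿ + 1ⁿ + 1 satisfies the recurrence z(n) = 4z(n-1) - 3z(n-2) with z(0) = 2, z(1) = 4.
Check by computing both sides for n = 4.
From the recurrence with z(0) = 2, z(1) = 4:
  z(0) = 2, z(1) = 4, z(2) = 10, z(3) = 28, z(4) = 82
  so the recurrence gives z(4) = 82.
From the proposed closed form z(n) = 3ⁿ + 1ⁿ + 1:
  z(4) = 83.
The recurrence gives 82 but the closed form gives 83, so the closed form does not satisfy the recurrence.

No, the closed form is incorrect.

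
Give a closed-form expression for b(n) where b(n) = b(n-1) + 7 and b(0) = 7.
Recurrence: b(n) = b(n-1) + 7, initial: b(0) = 7.
Each step adds 7, so b(n) = b(0) + 7n = 7n + 7.

b(n) = 7n + 7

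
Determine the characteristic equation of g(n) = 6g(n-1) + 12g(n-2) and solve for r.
Substitute g(n) = rⁿ and divide through by rⁿ⁻²: r² - 6r - 12 = 0
Discriminant: 6² + 4·12 = 84, not a perfect square, so by the quadratic formula r = (6 ± √84)/2.
General solution: g(n) = A·r₁ⁿ + B·r₂ⁿ where r₁,r₂ = (6 ± √84)/2

Characteristic: r² - 6r - 12 = 0, Roots: r = (6 ± √84)/2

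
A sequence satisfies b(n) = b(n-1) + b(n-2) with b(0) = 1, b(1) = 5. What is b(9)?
Computing the sequence terms:
1, 5, 6, 11, 17, 28, 45, 73, 118, 191

191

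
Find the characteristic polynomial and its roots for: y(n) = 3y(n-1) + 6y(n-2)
Substitute y(n) = rⁿ and divide through by rⁿ⁻²: r² - 3r - 6 = 0
Discriminant: 3² + 4·6 = 33, not a perfect square, so by the quadratic formula r = (3 ± √33)/2.
General solution: y(n) = A·r₁ⁿ + B·r₂ⁿ where r₁,r₂ = (3 ± √33)/2

Characteristic: r² - 3r - 6 = 0, Roots: r = (3 ± √33)/2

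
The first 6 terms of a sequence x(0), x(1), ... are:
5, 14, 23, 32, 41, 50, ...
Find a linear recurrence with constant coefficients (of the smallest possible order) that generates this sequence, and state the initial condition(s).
Look for the lowest-order linear relation among consecutive terms.
Observation: consecutive differences are constant (= 9).
Check at n=2: 1·14 + 9 = 23. ✓

x(n) = x(n-1) + 9, x(0) = 5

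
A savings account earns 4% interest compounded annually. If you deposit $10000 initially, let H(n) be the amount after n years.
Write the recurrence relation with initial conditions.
Each year the balance grows by 4%, i.e. is multiplied by 1 + 4/100 = 1.04, so H(n) = 1.04 × H(n-1). The initial deposit gives H(0) = 10000.
Unrolling gives the closed form H(n) = 10000 × (1.04)ⁿ.

H(n) = 1.04 × H(n-1), H(0) = 10000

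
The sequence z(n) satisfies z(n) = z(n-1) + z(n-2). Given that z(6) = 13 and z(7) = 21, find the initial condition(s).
Work backwards using z(k) = z(k+2) - z(k+1):
z(5) = z(7) - z(6) = 21 - 13 = 8
z(4) = z(6) - z(5) = 13 - 8 = 5
z(3) = z(5) - z(4) = 8 - 5 = 3
z(2) = z(4) - z(3) = 5 - 3 = 2
z(1) = z(3) - z(2) = 3 - 2 = 1
z(0) = z(2) - z(1) = 2 - 1 = 1

z(0) = 1, z(1) = 1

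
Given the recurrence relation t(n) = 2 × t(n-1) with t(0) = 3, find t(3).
Computing step by step:
t(0) = 3
t(1) = 2 × 3 = 6
t(2) = 2 × 6 = 12
t(3) = 2 × 12 = 24

24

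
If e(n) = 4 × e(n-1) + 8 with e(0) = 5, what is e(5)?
Computing step by step:
e(0) = 5
e(1) = 4 × 5 + 8 = 28
e(2) = 4 × 28 + 8 = 120
e(3) = 4 × 120 + 8 = 488
e(4) = 4 × 488 + 8 = 1960
e(5) = 4 × 1960 + 8 = 7848

7848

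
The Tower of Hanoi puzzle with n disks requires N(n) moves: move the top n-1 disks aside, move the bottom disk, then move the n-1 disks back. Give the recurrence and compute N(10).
Moving n disks = move the top n-1 disks aside (N(n-1) moves) + move the largest disk (1 move) + move the n-1 disks back on top (N(n-1) moves), so N(n) = 2N(n-1) + 1, with N(1) = 1 (a single disk takes one move).
First terms: 1, 3, 7, 15, 31, 63, … — each is one less than a power of 2. Indeed N(n) + 1 = 2(N(n-1) + 1) with N(1) + 1 = 2, so N(n) + 1 = 2ⁿ and N(n) = 2ⁿ - 1.
Hence N(10) = 2^10 - 1 = 1024 - 1 = 1023.

N(n) = 2N(n-1) + 1, N(1) = 1; N(10) = 1023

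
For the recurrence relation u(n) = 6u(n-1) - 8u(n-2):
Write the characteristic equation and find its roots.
Substitute u(n) = rⁿ and divide through by rⁿ⁻²: r² - 6r + 8 = 0
Factor: (r - 4)(r - 2) = 0, so r = 4, 2.
General solution: u(n) = A·4ⁿ + B·2ⁿ

Characteristic: r² - 6r + 8 = 0, Roots: r = 4, 2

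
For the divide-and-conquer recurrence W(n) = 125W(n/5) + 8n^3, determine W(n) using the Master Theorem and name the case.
Master Theorem template: W(n) = a·W(n/b) + f(n).
Here: a=125, b=5, f(n)=8n^3
Compute log_b(a) = log_5(125) = 3.
f(n) = 8n^3 = Θ(n^3). Case 2: W(n) = Θ(n^3 log n).

Case 2: W(n) = Θ(n^3 log n)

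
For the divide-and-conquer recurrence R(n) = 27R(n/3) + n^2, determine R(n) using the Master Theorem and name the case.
Master Theorem template: R(n) = a·R(n/b) + f(n).
Here: a=27, b=3, f(n)=n^2
Compute log_b(a) = log_3(27) = 3.
f(n) = n^2 = O(n^(3-ε)) with ε = 1. Case 1: R(n) = Θ(n^log_b(a)) = Θ(n^3).

Case 1: R(n) = Θ(n^3)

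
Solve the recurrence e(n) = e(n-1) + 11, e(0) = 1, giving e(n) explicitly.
Recurrence: e(n) = e(n-1) + 11, initial: e(0) = 1.
Each step adds 11, so e(n) = e(0) + 11n = 11n + 1.

e(n) = 11n + 1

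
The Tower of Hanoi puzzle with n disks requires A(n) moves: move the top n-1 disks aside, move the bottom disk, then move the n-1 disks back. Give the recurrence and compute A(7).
Moving n disks = move the top n-1 disks aside (A(n-1) moves) + move the largest disk (1 move) + move the n-1 disks back on top (A(n-1) moves), so A(n) = 2A(n-1) + 1, with A(1) = 1 (a single disk takes one move).
First terms: 1, 3, 7, 15, 31, 63, … — each is one less than a power of 2. Indeed A(n) + 1 = 2(A(n-1) + 1) with A(1) + 1 = 2, so A(n) + 1 = 2ⁿ and A(n) = 2ⁿ - 1.
Hence A(7) = 2^7 - 1 = 128 - 1 = 127.

A(n) = 2A(n-1) + 1, A(1) = 1; A(7) = 127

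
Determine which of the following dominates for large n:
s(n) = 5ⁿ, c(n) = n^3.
Comparing growth rates:
Growth-rate hierarchy: log n ≺ any polynomial ≺ any exponential cⁿ (c>1) ≺ n! ≺ nⁿ.
exponential base 5 dominates polynomial degree 3 asymptotically.

s(n) grows faster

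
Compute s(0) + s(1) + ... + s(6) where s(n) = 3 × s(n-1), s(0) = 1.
Computing the sequence terms: 1, 3, 9, 27, 81, 243, 729
Adding these values together:

1093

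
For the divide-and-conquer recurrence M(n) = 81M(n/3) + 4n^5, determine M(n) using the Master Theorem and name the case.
Master Theorem template: M(n) = a·M(n/b) + f(n).
Here: a=81, b=3, f(n)=4n^5
Compute log_b(a) = log_3(81) = 4.
f(n) = 4n^5 = Ω(n^(4+ε)) with ε = 1, and the regularity condition holds (a·f(n/b) = (a/b^5)·f(n) with a/b^5 = 3^-1 < 1). Case 3: M(n) = Θ(f(n)) = Θ(n^5).

Case 3: M(n) = Θ(n^5)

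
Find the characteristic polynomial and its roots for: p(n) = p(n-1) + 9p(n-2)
Substitute p(n) = rⁿ and divide through by rⁿ⁻²: r² - r - 9 = 0
Discriminant: 1² + 4·9 = 37, not a perfect square, so by the quadratic formula r = (1 ± √37)/2.
General solution: p(n) = A·r₁ⁿ + B·r₂ⁿ where r₁,r₂ = (1 ± √37)/2

Characteristic: r² - r - 9 = 0, Roots: r = (1 ± √37)/2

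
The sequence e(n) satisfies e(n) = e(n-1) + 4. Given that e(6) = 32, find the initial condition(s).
e(6) = e(0) + 6·4, so e(0) = 32 - 24 = 8.

e(0) = 8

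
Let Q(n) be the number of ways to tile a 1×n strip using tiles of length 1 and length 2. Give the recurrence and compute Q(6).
Condition on the last tile: it has length 1 (leaving a 1×(n-1) strip) or length 2 (leaving a 1×(n-2) strip), so Q(n) = Q(n-1) + Q(n-2) (order-2 linear recurrence).
For 0 ≤ i < 2 only unit tiles fit, so Q(i) = 1.
Iterating the recurrence: Q(2) = 2, Q(3) = 3, Q(4) = 5, Q(5) = 8, Q(6) = 13.

Q(n) = Q(n-1) + Q(n-2), with Q(i) = 1 for 0 ≤ i < 2; Q(6) = 13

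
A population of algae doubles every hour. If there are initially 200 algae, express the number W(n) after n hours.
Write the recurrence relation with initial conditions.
Each hour multiplies the count by 2, so the count after n hours depends only on the count after n-1 hours: W(n) = 2 × W(n-1). The starting count gives W(0) = 200.
Unrolling n times gives the closed form W(n) = 200 × 2ⁿ.

W(n) = 2 × W(n-1), W(0) = 200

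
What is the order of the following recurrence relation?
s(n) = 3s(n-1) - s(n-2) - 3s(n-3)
The order is the largest lag k for which s(n-k) appears. Here the deepest term is s(n-3), so the order is 3.

Order 3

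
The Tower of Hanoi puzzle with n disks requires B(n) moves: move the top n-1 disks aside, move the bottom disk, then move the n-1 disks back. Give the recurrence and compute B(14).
Moving n disks = move the top n-1 disks aside (B(n-1) moves) + move the largest disk (1 move) + move the n-1 disks back on top (B(n-1) moves), so B(n) = 2B(n-1) + 1, with B(1) = 1 (a single disk takes one move).
First terms: 1, 3, 7, 15, 31, 63, … — each is one less than a power of 2. Indeed B(n) + 1 = 2(B(n-1) + 1) with B(1) + 1 = 2, so B(n) + 1 = 2ⁿ and B(n) = 2ⁿ - 1.
Hence B(14) = 2^14 - 1 = 16384 - 1 = 16383.

B(n) = 2B(n-1) + 1, B(1) = 1; B(14) = 16383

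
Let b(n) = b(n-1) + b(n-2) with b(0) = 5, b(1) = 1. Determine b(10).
Computing the sequence terms:
5, 1, 6, 7, 13, 20, 33, 53, 86, 139, 225

225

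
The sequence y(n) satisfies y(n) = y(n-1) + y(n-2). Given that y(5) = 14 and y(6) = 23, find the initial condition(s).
Work backwards using y(k) = y(k+2) - y(k+1):
y(4) = y(6) - y(5) = 23 - 14 = 9
y(3) = y(5) - y(4) = 14 - 9 = 5
y(2) = y(4) - y(3) = 9 - 5 = 4
y(1) = y(3) - y(2) = 5 - 4 = 1
y(0) = y(2) - y(1) = 4 - 1 = 3

y(0) = 3, y(1) = 1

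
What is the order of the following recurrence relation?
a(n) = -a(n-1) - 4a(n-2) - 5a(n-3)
The order is the largest lag k for which a(n-k) appears. Here the deepest term is a(n-3), so the order is 3.

Order 3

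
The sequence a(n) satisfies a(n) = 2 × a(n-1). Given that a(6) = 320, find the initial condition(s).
In general a(n) = 2ⁿ · a(0). At n = 6: a(0) = a(6) / 2^6 = 320 / 64 = 5.

a(0) = 5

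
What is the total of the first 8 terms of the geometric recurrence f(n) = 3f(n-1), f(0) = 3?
Computing the sequence terms: 3, 9, 27, 81, 243, 729, 2187, 6561
Adding these values together:

9840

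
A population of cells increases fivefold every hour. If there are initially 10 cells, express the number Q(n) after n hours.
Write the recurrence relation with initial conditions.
Each hour multiplies the count by 5, so the count after n hours depends only on the count after n-1 hours: Q(n) = 5 × Q(n-1). The starting count gives Q(0) = 10.
Unrolling n times gives the closed form Q(n) = 10 × 5ⁿ.

Q(n) = 5 × Q(n-1), Q(0) = 10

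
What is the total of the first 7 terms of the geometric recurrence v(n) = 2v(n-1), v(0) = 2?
Computing the sequence terms: 2, 4, 8, 16, 32, 64, 128
Adding these values together:

254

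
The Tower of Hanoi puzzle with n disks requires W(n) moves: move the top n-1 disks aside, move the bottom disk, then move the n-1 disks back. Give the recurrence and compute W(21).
Moving n disks = move the top n-1 disks aside (W(n-1) moves) + move the largest disk (1 move) + move the n-1 disks back on top (W(n-1) moves), so W(n) = 2W(n-1) + 1, with W(1) = 1 (a single disk takes one move).
First terms: 1, 3, 7, 15, 31, 63, … — each is one less than a power of 2. Indeed W(n) + 1 = 2(W(n-1) + 1) with W(1) + 1 = 2, so W(n) + 1 = 2ⁿ and W(n) = 2ⁿ - 1.
Hence W(21) = 2^21 - 1 = 2097152 - 1 = 2097151.

W(n) = 2W(n-1) + 1, W(1) = 1; W(21) = 2097151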